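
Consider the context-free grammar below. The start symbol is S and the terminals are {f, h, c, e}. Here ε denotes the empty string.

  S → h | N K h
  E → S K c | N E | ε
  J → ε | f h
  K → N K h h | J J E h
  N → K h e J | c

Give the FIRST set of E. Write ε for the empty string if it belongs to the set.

FIRST(J): from J→ε we get {ε}; from J→f h we get {f}. So FIRST(J) = {ε, f}.
FIRST(S): from S→h we get {h}; from S→N K h we get {c, f, h}. So FIRST(S) = {c, f, h}.
FIRST(E): from E→S K c we get {c, f, h}; from E→N E we get {c, f, h}; from E→ε we get {ε}. So FIRST(E) = {ε, c, f, h}.
FIRST(K): from K→N K h h we get {c, f, h}; from K→J J E h we get {c, f, h}. So FIRST(K) = {c, f, h}.
FIRST(N): from N→K h e J we get {c, f, h}; from N→c we get {c}. So FIRST(N) = {c, f, h}.

{ε, c, f, h}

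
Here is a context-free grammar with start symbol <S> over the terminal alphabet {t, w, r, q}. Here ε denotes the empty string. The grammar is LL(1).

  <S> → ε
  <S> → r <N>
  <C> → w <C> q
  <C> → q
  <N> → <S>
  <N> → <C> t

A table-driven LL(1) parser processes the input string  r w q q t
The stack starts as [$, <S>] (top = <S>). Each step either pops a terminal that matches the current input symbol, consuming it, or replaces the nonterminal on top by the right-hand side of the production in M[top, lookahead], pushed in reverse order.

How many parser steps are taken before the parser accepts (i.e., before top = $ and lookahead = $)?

     Stack        Input        Action
  1  $ <S>        r w q q t $  expand <S> → r <N>
  2  $ <N> r      r w q q t $  match r
  3  $ <N>        w q q t $    expand <N> → <C> t
  4  $ t <C>      w q q t $    expand <C> → w <C> q
  5  $ t q <C> w  w q q t $    match w
  6  $ t q <C>    q q t $      expand <C> → q
  7  $ t q q      q q t $      match q
  8  $ t q        q t $        match q
  9  $ t          t $          match t
Accept reached after 9 steps.

9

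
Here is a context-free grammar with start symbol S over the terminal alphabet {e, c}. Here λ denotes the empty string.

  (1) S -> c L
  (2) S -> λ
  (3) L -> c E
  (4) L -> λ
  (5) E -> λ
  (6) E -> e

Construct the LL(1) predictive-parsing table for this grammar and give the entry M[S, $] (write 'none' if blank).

S -> λ

FIRST(S) = {λ, c}
FIRST(L) = {λ, c}
FIRST(E) = {λ, e}
FOLLOW(S) includes $ since S is the start symbol.
FOLLOW(S): S appears on no right-hand side. Thus FOLLOW(S) = {$}.
For S -> c L: FIRST(c L) = {c}, so it goes in M[S, t] for t ∈ {c}.
For S -> λ: FIRST(λ) = {λ}, so it goes in M[S, t] for t ∈ {}; since λ ∈ FIRST, also for every t ∈ FOLLOW(S) = {$}.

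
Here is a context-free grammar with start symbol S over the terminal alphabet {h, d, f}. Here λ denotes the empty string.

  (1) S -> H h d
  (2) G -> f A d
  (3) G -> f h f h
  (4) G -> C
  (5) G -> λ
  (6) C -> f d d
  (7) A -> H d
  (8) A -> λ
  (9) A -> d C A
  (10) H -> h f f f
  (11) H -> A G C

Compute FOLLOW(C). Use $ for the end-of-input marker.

{d, f, h}

FIRST(C) = {f}
FIRST(G) = {λ, f}  (via C)
FIRST(S) = {d, f, h}  (via H h d)
FIRST(A) = {λ, d, f, h}  (via H d)
FIRST(H) = {d, f, h}  (via A G C)
FOLLOW(S) includes $ since S is the start symbol.
FOLLOW(S): S appears on no right-hand side. Thus FOLLOW(S) = {$}.
FOLLOW(G): in H->A G C, G is followed by C with FIRST {f}. Thus FOLLOW(G) = {f}.
FOLLOW(A): in G->f A d, A is followed by d with FIRST {d}; in A->d C A, the suffix after A is empty (adds nothing new); in H->A G C, A is followed by G C with FIRST {f}. Thus FOLLOW(A) = {d, f}.
FOLLOW(H): in S->H h d, H is followed by h d with FIRST {h}; in A->H d, H is followed by d with FIRST {d}. Thus FOLLOW(H) = {d, h}.
FOLLOW(C): in G->C, the suffix after C is empty, so FOLLOW(C) ⊇ FOLLOW(G) = {f}; in A->d C A, C is followed by A with FIRST {λ, d, f, h}; in A->d C A, the suffix after C is nullable, so FOLLOW(C) ⊇ FOLLOW(A) = {d, f}; in H->A G C, the suffix after C is empty, so FOLLOW(C) ⊇ FOLLOW(H) = {d, h}. Thus FOLLOW(C) = {d, f, h}.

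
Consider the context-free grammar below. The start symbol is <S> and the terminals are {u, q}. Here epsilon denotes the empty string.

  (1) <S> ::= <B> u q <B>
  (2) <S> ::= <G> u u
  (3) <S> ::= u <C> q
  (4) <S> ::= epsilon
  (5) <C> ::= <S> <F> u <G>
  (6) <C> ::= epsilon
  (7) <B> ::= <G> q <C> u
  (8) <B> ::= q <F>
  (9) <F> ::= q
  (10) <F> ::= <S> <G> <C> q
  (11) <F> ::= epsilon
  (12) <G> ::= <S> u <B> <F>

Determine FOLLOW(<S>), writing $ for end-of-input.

{$, q, u}

FIRST(<S>): from <S>::=<B> u q <B> we get {q, u}; from <S>::=<G> u u we get {q, u}; from <S>::=u <C> q we get {u}; from <S>::=epsilon we get {epsilon}. So FIRST(<S>) = {epsilon, q, u}.
FIRST(<G>): from <G>::=<S> u <B> <F> we get {q, u}. So FIRST(<G>) = {q, u}.
FIRST(<B>): from <B>::=<G> q <C> u we get {q, u}; from <B>::=q <F> we get {q}. So FIRST(<B>) = {q, u}.
FIRST(<F>): from <F>::=q we get {q}; from <F>::=<S> <G> <C> q we get {q, u}; from <F>::=epsilon we get {epsilon}. So FIRST(<F>) = {epsilon, q, u}.
FIRST(<C>): from <C>::=<S> <F> u <G> we get {q, u}; from <C>::=epsilon we get {epsilon}. So FIRST(<C>) = {epsilon, q, u}.
FOLLOW(<S>) includes $ since <S> is the start symbol.
FOLLOW(<S>): in <C>::=<S> <F> u <G>, <S> is followed by <F> u <G> with FIRST {q, u}; in <F>::=<S> <G> <C> q, <S> is followed by <G> <C> q with FIRST {q, u}; in <G>::=<S> u <B> <F>, <S> is followed by u <B> <F> with FIRST {u}. Thus FOLLOW(<S>) = {$, q, u}.
FOLLOW(<C>): in <S>::=u <C> q, <C> is followed by q with FIRST {q}; in <B>::=<G> q <C> u, <C> is followed by u with FIRST {u}; in <F>::=<S> <G> <C> q, <C> is followed by q with FIRST {q}. Thus FOLLOW(<C>) = {q, u}.
FOLLOW(<G>): in <S>::=<G> u u, <G> is followed by u u with FIRST {u}; in <C>::=<S> <F> u <G>, the suffix after <G> is empty, so FOLLOW(<G>) ⊇ FOLLOW(<C>) = {q, u}; in <B>::=<G> q <C> u, <G> is followed by q <C> u with FIRST {q}; in <F>::=<S> <G> <C> q, <G> is followed by <C> q with FIRST {q, u}. Thus FOLLOW(<G>) = {q, u}.
FOLLOW(<B>): in <S>::=<B> u q <B> (occurrence 1), <B> is followed by u q <B> with FIRST {u}; in <S>::=<B> u q <B> (occurrence 2), the suffix after <B> is empty, so FOLLOW(<B>) ⊇ FOLLOW(<S>) = {$, q, u}; in <G>::=<S> u <B> <F>, <B> is followed by <F> with FIRST {epsilon, q, u}; in <G>::=<S> u <B> <F>, the suffix after <B> is nullable, so FOLLOW(<B>) ⊇ FOLLOW(<G>) = {q, u}. Thus FOLLOW(<B>) = {$, q, u}.
FOLLOW(<F>): in <C>::=<S> <F> u <G>, <F> is followed by u <G> with FIRST {u}; in <B>::=q <F>, the suffix after <F> is empty, so FOLLOW(<F>) ⊇ FOLLOW(<B>) = {$, q, u}; in <G>::=<S> u <B> <F>, the suffix after <F> is empty, so FOLLOW(<F>) ⊇ FOLLOW(<G>) = {q, u}. Thus FOLLOW(<F>) = {$, q, u}.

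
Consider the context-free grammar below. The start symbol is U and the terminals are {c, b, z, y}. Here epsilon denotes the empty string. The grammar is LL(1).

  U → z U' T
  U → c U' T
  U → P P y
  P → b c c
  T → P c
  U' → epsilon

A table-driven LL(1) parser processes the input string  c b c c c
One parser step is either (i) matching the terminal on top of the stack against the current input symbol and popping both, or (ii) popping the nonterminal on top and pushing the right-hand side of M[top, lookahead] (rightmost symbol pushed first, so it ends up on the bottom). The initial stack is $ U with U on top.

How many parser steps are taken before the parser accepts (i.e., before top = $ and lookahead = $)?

9

     Stack      Input        Action
  1  $ U        c b c c c $  expand U → c U' T
  2  $ T U' c   c b c c c $  match c
  3  $ T U'     b c c c $    expand U' → epsilon
  4  $ T        b c c c $    expand T → P c
  5  $ c P      b c c c $    expand P → b c c
  6  $ c c c b  b c c c $    match b
  7  $ c c c    c c c $      match c
  8  $ c c      c c $        match c
  9  $ c        c $          match c
Accept reached after 9 steps.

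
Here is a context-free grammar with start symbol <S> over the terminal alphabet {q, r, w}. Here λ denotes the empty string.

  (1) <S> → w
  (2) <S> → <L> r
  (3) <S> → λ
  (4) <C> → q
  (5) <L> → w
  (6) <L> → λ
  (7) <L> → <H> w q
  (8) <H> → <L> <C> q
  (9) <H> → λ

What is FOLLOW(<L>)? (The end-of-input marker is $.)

{q, r}

FIRST(<C>): from <C>→q we get {q}. So FIRST(<C>) = {q}.
FIRST(<S>): from <S>→w we get {w}; from <S>→<L> r we get {q, r, w}; from <S>→λ we get {λ}. So FIRST(<S>) = {λ, q, r, w}.
FIRST(<L>): from <L>→w we get {w}; from <L>→λ we get {λ}; from <L>→<H> w q we get {q, w}. So FIRST(<L>) = {λ, q, w}.
FIRST(<H>): from <H>→<L> <C> q we get {q, w}; from <H>→λ we get {λ}. So FIRST(<H>) = {λ, q, w}.
FOLLOW(<S>) includes $ since <S> is the start symbol.
FOLLOW(<S>): <S> appears on no right-hand side. Thus FOLLOW(<S>) = {$}.
FOLLOW(<C>): in <H>→<L> <C> q, <C> is followed by q with FIRST {q}. Thus FOLLOW(<C>) = {q}.
FOLLOW(<L>): in <S>→<L> r, <L> is followed by r with FIRST {r}; in <H>→<L> <C> q, <L> is followed by <C> q with FIRST {q}. Thus FOLLOW(<L>) = {q, r}.
FOLLOW(<H>): in <L>→<H> w q, <H> is followed by w q with FIRST {w}. Thus FOLLOW(<H>) = {w}.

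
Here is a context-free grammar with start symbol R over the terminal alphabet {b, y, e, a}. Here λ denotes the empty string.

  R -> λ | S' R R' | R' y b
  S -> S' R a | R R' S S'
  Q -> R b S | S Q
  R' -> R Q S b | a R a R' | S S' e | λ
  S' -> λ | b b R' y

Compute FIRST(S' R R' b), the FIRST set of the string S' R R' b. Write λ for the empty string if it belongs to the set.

{a, b, y}

FIRST(S'): from S'->λ we get {λ}; from S'->b b R' y we get {b}. So FIRST(S') = {λ, b}.
FIRST(R): from R->λ we get {λ}; from R->S' R R' we get {λ, a, b, y}; from R->R' y b we get {a, b, y}. So FIRST(R) = {λ, a, b, y}.
FIRST(S): from S->S' R a we get {a, b, y}; from S->R R' S S' we get {a, b, y}. So FIRST(S) = {a, b, y}.
FIRST(Q): from Q->R b S we get {a, b, y}; from Q->S Q we get {a, b, y}. So FIRST(Q) = {a, b, y}.
FIRST(R'): from R'->R Q S b we get {a, b, y}; from R'->a R a R' we get {a}; from R'->S S' e we get {a, b, y}; from R'->λ we get {λ}. So FIRST(R') = {λ, a, b, y}.
FIRST(S' R R' b): take FIRST of each symbol in turn, carrying on past any symbol whose FIRST contains λ; result {a, b, y}.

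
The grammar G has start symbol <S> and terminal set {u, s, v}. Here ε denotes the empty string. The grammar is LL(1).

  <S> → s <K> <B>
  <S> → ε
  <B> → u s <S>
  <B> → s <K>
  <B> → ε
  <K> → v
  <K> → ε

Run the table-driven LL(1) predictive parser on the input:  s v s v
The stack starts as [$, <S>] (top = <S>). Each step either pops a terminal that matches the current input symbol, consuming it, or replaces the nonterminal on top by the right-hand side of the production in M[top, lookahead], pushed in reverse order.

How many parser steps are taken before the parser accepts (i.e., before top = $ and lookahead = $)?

8

step 1: stack=$ <S>  input=s v s v $  — expand <S> → s <K> <B>
step 2: stack=$ <B> <K> s  input=s v s v $  — match s
step 3: stack=$ <B> <K>  input=v s v $  — expand <K> → v
step 4: stack=$ <B> v  input=v s v $  — match v
step 5: stack=$ <B>  input=s v $  — expand <B> → s <K>
step 6: stack=$ <K> s  input=s v $  — match s
step 7: stack=$ <K>  input=v $  — expand <K> → v
step 8: stack=$ v  input=v $  — match v
Accept reached after 8 steps.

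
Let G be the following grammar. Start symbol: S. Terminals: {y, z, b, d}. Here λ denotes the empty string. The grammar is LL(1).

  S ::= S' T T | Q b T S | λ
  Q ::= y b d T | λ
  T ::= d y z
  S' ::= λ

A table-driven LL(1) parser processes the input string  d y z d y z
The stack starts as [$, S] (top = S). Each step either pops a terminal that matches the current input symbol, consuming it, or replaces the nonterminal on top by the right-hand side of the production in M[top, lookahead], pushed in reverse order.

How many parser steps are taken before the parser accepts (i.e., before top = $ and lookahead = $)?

10

step 1: stack=$ S  input=d y z d y z $  — expand S ::= S' T T
step 2: stack=$ T T S'  input=d y z d y z $  — expand S' ::= λ
step 3: stack=$ T T  input=d y z d y z $  — expand T ::= d y z
step 4: stack=$ T z y d  input=d y z d y z $  — match d
step 5: stack=$ T z y  input=y z d y z $  — match y
step 6: stack=$ T z  input=z d y z $  — match z
step 7: stack=$ T  input=d y z $  — expand T ::= d y z
step 8: stack=$ z y d  input=d y z $  — match d
step 9: stack=$ z y  input=y z $  — match y
step 10: stack=$ z  input=z $  — match z
Accept reached after 10 steps.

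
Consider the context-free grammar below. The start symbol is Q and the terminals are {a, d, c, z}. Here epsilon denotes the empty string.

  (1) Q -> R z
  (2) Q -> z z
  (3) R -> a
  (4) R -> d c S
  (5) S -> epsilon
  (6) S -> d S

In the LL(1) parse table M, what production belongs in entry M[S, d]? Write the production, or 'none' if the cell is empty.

S -> d S

FIRST(R): from R->a we get {a}; from R->d c S we get {d}. So FIRST(R) = {a, d}.
FIRST(S): from S->epsilon we get {epsilon}; from S->d S we get {d}. So FIRST(S) = {epsilon, d}.
FIRST(Q): from Q->R z we get {a, d}; from Q->z z we get {z}. So FIRST(Q) = {a, d, z}.
FOLLOW(Q) includes $ since Q is the start symbol.
FOLLOW(R): in Q->R z, R is followed by z with FIRST {z}. Thus FOLLOW(R) = {z}.
FOLLOW(S): in R->d c S, the suffix after S is empty, so FOLLOW(S) ⊇ FOLLOW(R) = {z}; in S->d S, the suffix after S is empty (adds nothing new). Thus FOLLOW(S) = {z}.
For S -> epsilon: FIRST(epsilon) = {epsilon}, so it goes in M[S, t] for t ∈ {}; since epsilon ∈ FIRST, also for every t ∈ FOLLOW(S) = {z}.
For S -> d S: FIRST(d S) = {d}, so it goes in M[S, t] for t ∈ {d}.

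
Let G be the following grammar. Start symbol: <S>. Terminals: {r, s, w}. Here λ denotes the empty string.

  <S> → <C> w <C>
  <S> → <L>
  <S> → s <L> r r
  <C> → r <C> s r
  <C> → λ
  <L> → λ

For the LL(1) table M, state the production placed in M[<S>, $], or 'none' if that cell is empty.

FIRST(<C>) = {λ, r}
FIRST(<L>) = {λ}
FIRST(<S>) = {λ, r, s, w}  (via <C> w <C>, <L>)
FOLLOW(<S>) includes $ since <S> is the start symbol.
FOLLOW(<S>): <S> appears on no right-hand side. Thus FOLLOW(<S>) = {$}.
For <S> → <C> w <C>: FIRST(<C> w <C>) = {r, w}, so it goes in M[<S>, t] for t ∈ {r, w}.
For <S> → <L>: FIRST(<L>) = {λ}, so it goes in M[<S>, t] for t ∈ {}; since λ ∈ FIRST, also for every t ∈ FOLLOW(<S>) = {$}.
For <S> → s <L> r r: FIRST(s <L> r r) = {s}, so it goes in M[<S>, t] for t ∈ {s}.

<S> → <L>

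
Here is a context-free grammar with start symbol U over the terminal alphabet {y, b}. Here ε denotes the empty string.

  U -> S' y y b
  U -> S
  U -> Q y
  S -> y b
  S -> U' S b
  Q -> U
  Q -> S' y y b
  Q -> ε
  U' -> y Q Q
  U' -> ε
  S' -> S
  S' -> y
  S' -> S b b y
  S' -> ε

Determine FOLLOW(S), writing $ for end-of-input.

FIRST(U') = {ε, y}
FIRST(S) = {y}  (via U' S b)
FIRST(S') = {ε, y}  (via S, S b b y)
FIRST(U) = {y}  (via S' y y b, S, Q y)
FIRST(Q) = {ε, y}  (via U, S' y y b)
FOLLOW(U) includes $ since U is the start symbol.
FOLLOW(U'): in S->U' S b, U' is followed by S b with FIRST {y}. Thus FOLLOW(U') = {y}.
FOLLOW(Q): in U->Q y, Q is followed by y with FIRST {y}; in U'->y Q Q (occurrence 1), Q is followed by Q with FIRST {ε, y}; in U'->y Q Q (occurrence 1), the suffix after Q is nullable, so FOLLOW(Q) ⊇ FOLLOW(U') = {y}; in U'->y Q Q (occurrence 2), the suffix after Q is empty, so FOLLOW(Q) ⊇ FOLLOW(U') = {y}. Thus FOLLOW(Q) = {y}.
FOLLOW(U): in Q->U, the suffix after U is empty, so FOLLOW(U) ⊇ FOLLOW(Q) = {y}. Thus FOLLOW(U) = {$, y}.
FOLLOW(S'): in U->S' y y b, S' is followed by y y b with FIRST {y}; in Q->S' y y b, S' is followed by y y b with FIRST {y}. Thus FOLLOW(S') = {y}.
FOLLOW(S): in U->S, the suffix after S is empty, so FOLLOW(S) ⊇ FOLLOW(U) = {$, y}; in S->U' S b, S is followed by b with FIRST {b}; in S'->S, the suffix after S is empty, so FOLLOW(S) ⊇ FOLLOW(S') = {y}; in S'->S b b y, S is followed by b b y with FIRST {b}. Thus FOLLOW(S) = {$, b, y}.

{$, b, y}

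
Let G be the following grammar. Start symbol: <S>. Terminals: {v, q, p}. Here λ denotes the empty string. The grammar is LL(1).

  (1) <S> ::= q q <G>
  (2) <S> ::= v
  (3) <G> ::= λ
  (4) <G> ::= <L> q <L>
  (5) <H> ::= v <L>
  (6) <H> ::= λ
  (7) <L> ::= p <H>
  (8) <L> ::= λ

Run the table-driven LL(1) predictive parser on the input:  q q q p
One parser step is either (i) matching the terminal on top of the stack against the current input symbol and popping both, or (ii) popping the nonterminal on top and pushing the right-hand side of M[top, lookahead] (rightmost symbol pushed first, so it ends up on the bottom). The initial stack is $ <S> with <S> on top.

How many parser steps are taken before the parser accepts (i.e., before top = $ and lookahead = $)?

step 1: stack=$ <S>  input=q q q p $  — expand <S> ::= q q <G>
step 2: stack=$ <G> q q  input=q q q p $  — match q
step 3: stack=$ <G> q  input=q q p $  — match q
step 4: stack=$ <G>  input=q p $  — expand <G> ::= <L> q <L>
step 5: stack=$ <L> q <L>  input=q p $  — expand <L> ::= λ
step 6: stack=$ <L> q  input=q p $  — match q
step 7: stack=$ <L>  input=p $  — expand <L> ::= p <H>
step 8: stack=$ <H> p  input=p $  — match p
step 9: stack=$ <H>  input=$  — expand <H> ::= λ
Accept reached after 9 steps.

9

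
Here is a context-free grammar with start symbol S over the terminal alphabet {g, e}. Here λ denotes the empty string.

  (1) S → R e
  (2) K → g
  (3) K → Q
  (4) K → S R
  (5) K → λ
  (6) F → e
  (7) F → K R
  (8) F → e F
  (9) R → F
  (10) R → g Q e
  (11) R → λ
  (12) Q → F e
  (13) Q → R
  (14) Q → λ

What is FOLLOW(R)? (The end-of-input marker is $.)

FIRST(S): from S→R e we get {e, g}. So FIRST(S) = {e, g}.
FIRST(K): from K→g we get {g}; from K→Q we get {λ, e, g}; from K→S R we get {e, g}; from K→λ we get {λ}. So FIRST(K) = {λ, e, g}.
FIRST(F): from F→e we get {e}; from F→K R we get {λ, e, g}; from F→e F we get {e}. So FIRST(F) = {λ, e, g}.
FIRST(R): from R→F we get {λ, e, g}; from R→g Q e we get {g}; from R→λ we get {λ}. So FIRST(R) = {λ, e, g}.
FIRST(Q): from Q→F e we get {e, g}; from Q→R we get {λ, e, g}; from Q→λ we get {λ}. So FIRST(Q) = {λ, e, g}.
FOLLOW(S) includes $ since S is the start symbol.
FOLLOW(S): in K→S R, S is followed by R with FIRST {λ, e, g}; in K→S R, the suffix after S is nullable, so FOLLOW(S) ⊇ FOLLOW(K) = {e, g}. Thus FOLLOW(S) = {$, e, g}.
FOLLOW(K): in F→K R, K is followed by R with FIRST {λ, e, g}; in F→K R, the suffix after K is nullable, so FOLLOW(K) ⊇ FOLLOW(F) = {e, g}. Thus FOLLOW(K) = {e, g}.
FOLLOW(Q): in K→Q, the suffix after Q is empty, so FOLLOW(Q) ⊇ FOLLOW(K) = {e, g}; in R→g Q e, Q is followed by e with FIRST {e}. Thus FOLLOW(Q) = {e, g}.
FOLLOW(F): in F→e F, the suffix after F is empty (adds nothing new); in R→F, the suffix after F is empty, so FOLLOW(F) ⊇ FOLLOW(R) = {e, g}; in Q→F e, F is followed by e with FIRST {e}. Thus FOLLOW(F) = {e, g}.
FOLLOW(R): in S→R e, R is followed by e with FIRST {e}; in K→S R, the suffix after R is empty, so FOLLOW(R) ⊇ FOLLOW(K) = {e, g}; in F→K R, the suffix after R is empty, so FOLLOW(R) ⊇ FOLLOW(F) = {e, g}; in Q→R, the suffix after R is empty, so FOLLOW(R) ⊇ FOLLOW(Q) = {e, g}. Thus FOLLOW(R) = {e, g}.

{e, g}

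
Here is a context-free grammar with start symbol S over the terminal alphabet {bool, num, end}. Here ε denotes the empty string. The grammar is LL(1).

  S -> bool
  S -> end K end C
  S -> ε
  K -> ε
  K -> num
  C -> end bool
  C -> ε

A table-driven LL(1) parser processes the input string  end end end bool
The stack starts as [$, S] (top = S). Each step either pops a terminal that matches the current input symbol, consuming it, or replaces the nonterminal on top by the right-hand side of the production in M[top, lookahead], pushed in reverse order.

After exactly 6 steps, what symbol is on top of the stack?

step 1: stack=$ S  input=end end end bool $  — expand S -> end K end C
step 2: stack=$ C end K end  input=end end end bool $  — match end
step 3: stack=$ C end K  input=end end bool $  — expand K -> ε
step 4: stack=$ C end  input=end end bool $  — match end
step 5: stack=$ C  input=end bool $  — expand C -> end bool
step 6: stack=$ bool end  input=end bool $  — match end
Stack after step 6: $ bool (top = bool).

bool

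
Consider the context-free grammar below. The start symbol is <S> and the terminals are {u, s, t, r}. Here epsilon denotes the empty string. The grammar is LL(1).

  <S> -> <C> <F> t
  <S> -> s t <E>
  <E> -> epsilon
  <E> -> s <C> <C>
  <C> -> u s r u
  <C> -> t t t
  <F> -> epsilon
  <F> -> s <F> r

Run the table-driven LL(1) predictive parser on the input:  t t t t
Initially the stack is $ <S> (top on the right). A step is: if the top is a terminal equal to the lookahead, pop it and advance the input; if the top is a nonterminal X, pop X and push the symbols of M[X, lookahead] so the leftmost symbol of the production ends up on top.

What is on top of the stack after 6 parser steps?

     Stack          Input      Action
  1  $ <S>          t t t t $  expand <S> -> <C> <F> t
  2  $ t <F> <C>    t t t t $  expand <C> -> t t t
  3  $ t <F> t t t  t t t t $  match t
  4  $ t <F> t t    t t t $    match t
  5  $ t <F> t      t t $      match t
  6  $ t <F>        t $        expand <F> -> epsilon
Stack after step 6: $ t (top = t).

t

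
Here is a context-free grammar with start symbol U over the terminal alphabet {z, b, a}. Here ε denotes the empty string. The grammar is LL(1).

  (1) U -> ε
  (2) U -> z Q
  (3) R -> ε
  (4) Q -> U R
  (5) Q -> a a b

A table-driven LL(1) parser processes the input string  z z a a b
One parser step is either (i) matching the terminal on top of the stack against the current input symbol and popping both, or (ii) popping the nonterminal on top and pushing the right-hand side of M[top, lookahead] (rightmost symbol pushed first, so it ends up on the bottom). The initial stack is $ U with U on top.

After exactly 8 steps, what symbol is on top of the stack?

step 1: stack=$ U  input=z z a a b $  — expand U -> z Q
step 2: stack=$ Q z  input=z z a a b $  — match z
step 3: stack=$ Q  input=z a a b $  — expand Q -> U R
step 4: stack=$ R U  input=z a a b $  — expand U -> z Q
step 5: stack=$ R Q z  input=z a a b $  — match z
step 6: stack=$ R Q  input=a a b $  — expand Q -> a a b
step 7: stack=$ R b a a  input=a a b $  — match a
step 8: stack=$ R b a  input=a b $  — match a
Stack after step 8: $ R b (top = b).

b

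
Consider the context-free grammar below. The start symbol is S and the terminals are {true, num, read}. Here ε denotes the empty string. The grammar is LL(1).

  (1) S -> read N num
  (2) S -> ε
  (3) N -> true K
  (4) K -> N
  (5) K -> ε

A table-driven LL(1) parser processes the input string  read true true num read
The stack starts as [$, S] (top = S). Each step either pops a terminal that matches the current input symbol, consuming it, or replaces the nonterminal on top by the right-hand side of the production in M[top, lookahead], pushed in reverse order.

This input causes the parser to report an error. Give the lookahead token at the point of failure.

      Stack         Input                      Action
   1  $ S           read true true num read $  expand S -> read N num
   2  $ num N read  read true true num read $  match read
   3  $ num N       true true num read $       expand N -> true K
   4  $ num K true  true true num read $       match true
   5  $ num K       true num read $            expand K -> N
   6  $ num N       true num read $            expand N -> true K
   7  $ num K true  true num read $            match true
   8  $ num K       num read $                 expand K -> ε
   9  $ num         num read $                 match num
  10  $             read $                     error: stack empty but input remains

read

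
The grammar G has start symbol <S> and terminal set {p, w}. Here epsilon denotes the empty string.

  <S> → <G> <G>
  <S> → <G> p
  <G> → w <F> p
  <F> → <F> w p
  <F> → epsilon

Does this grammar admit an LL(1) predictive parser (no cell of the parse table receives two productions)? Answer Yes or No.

No

FIRST(<S>) = {w}
FIRST(<G>) = {w}
FIRST(<F>) = {epsilon, w}
FOLLOW(<S>) = {$}
FOLLOW(<G>) = {$, p, w}
FOLLOW(<F>) = {p, w}
Cell M[<F>, w] receives both <F> → <F> w p and <F> → epsilon — the grammar is not LL(1).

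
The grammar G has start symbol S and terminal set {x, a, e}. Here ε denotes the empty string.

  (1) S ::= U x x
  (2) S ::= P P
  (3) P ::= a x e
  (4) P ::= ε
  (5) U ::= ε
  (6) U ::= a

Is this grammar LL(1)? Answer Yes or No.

FIRST(S) = {ε, a, x}
FIRST(P) = {ε, a}
FIRST(U) = {ε, a}
FOLLOW(S) = {$}
FOLLOW(P) = {$, a}
FOLLOW(U) = {x}
Cell M[P, a] receives both P ::= a x e and P ::= ε — the grammar is not LL(1).

No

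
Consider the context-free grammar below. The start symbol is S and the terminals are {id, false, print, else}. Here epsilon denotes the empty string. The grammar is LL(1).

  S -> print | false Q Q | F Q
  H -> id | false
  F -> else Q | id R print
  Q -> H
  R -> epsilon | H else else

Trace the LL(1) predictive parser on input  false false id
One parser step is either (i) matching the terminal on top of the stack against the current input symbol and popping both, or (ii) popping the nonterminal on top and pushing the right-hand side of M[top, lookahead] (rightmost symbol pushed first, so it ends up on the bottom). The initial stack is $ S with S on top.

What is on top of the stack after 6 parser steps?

H

step 1: stack=$ S  input=false false id $  — expand S -> false Q Q
step 2: stack=$ Q Q false  input=false false id $  — match false
step 3: stack=$ Q Q  input=false id $  — expand Q -> H
step 4: stack=$ Q H  input=false id $  — expand H -> false
step 5: stack=$ Q false  input=false id $  — match false
step 6: stack=$ Q  input=id $  — expand Q -> H
Stack after step 6: $ H (top = H).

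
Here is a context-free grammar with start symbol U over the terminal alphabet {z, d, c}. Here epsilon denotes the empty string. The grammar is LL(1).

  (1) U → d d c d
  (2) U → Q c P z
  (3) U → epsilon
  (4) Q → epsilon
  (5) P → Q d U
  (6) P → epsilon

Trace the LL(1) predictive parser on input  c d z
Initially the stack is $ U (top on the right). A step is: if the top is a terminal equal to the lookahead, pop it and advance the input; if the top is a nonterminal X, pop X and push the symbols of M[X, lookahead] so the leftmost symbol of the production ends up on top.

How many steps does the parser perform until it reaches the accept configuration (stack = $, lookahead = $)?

     Stack      Input    Action
  1  $ U        c d z $  expand U → Q c P z
  2  $ z P c Q  c d z $  expand Q → epsilon
  3  $ z P c    c d z $  match c
  4  $ z P      d z $    expand P → Q d U
  5  $ z U d Q  d z $    expand Q → epsilon
  6  $ z U d    d z $    match d
  7  $ z U      z $      expand U → epsilon
  8  $ z        z $      match z
Accept reached after 8 steps.

8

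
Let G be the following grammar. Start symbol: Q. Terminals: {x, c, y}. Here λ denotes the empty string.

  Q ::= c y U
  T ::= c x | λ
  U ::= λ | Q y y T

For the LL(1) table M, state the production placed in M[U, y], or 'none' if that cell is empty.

FIRST(Q) = {c}
FIRST(T) = {λ, c}
FIRST(U) = {λ, c}  (via Q y y T)
FOLLOW(Q) includes $ since Q is the start symbol.
FOLLOW(Q): in U::=Q y y T, Q is followed by y y T with FIRST {y}. Thus FOLLOW(Q) = {$, y}.
FOLLOW(U): in Q::=c y U, the suffix after U is empty, so FOLLOW(U) ⊇ FOLLOW(Q) = {$, y}. Thus FOLLOW(U) = {$, y}.
For U ::= λ: FIRST(λ) = {λ}, so it goes in M[U, t] for t ∈ {}; since λ ∈ FIRST, also for every t ∈ FOLLOW(U) = {$, y}.
For U ::= Q y y T: FIRST(Q y y T) = {c}, so it goes in M[U, t] for t ∈ {c}.

U ::= λ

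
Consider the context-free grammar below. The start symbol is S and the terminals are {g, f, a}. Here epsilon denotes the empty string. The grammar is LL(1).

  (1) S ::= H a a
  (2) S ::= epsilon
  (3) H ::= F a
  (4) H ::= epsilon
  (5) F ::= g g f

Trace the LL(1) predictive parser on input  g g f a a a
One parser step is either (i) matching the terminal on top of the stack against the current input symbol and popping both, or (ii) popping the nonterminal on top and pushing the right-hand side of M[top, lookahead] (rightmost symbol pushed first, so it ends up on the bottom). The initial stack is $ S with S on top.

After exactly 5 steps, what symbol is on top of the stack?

step 1: stack=$ S  input=g g f a a a $  — expand S ::= H a a
step 2: stack=$ a a H  input=g g f a a a $  — expand H ::= F a
step 3: stack=$ a a a F  input=g g f a a a $  — expand F ::= g g f
step 4: stack=$ a a a f g g  input=g g f a a a $  — match g
step 5: stack=$ a a a f g  input=g f a a a $  — match g
Stack after step 5: $ a a a f (top = f).

f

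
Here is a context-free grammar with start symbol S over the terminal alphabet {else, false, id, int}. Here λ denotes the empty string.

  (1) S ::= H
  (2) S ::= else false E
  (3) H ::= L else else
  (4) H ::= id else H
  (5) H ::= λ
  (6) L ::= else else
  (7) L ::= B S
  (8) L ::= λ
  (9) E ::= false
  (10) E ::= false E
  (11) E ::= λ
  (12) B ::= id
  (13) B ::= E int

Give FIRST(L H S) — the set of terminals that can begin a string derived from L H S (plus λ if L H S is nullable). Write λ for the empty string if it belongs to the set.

FIRST(E) = {λ, false}
FIRST(B) = {false, id, int}  (via E int)
FIRST(L) = {λ, else, false, id, int}  (via B S)
FIRST(H) = {λ, else, false, id, int}  (via L else else)
FIRST(S) = {λ, else, false, id, int}  (via H)
FIRST(L H S): take FIRST of each symbol in turn, carrying on past any symbol whose FIRST contains λ; result {λ, else, false, id, int}.

{λ, else, false, id, int}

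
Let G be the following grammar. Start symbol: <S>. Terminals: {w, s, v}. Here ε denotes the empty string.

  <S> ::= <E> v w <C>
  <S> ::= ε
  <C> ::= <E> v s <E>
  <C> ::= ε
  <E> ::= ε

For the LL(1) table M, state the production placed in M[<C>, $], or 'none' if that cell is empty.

FIRST(<E>) = {ε}
FIRST(<S>) = {ε, v}  (via <E> v w <C>)
FIRST(<C>) = {ε, v}  (via <E> v s <E>)
FOLLOW(<S>) includes $ since <S> is the start symbol.
FOLLOW(<S>): <S> appears on no right-hand side. Thus FOLLOW(<S>) = {$}.
FOLLOW(<C>): in <S>::=<E> v w <C>, the suffix after <C> is empty, so FOLLOW(<C>) ⊇ FOLLOW(<S>) = {$}. Thus FOLLOW(<C>) = {$}.
For <C> ::= <E> v s <E>: FIRST(<E> v s <E>) = {v}, so it goes in M[<C>, t] for t ∈ {v}.
For <C> ::= ε: FIRST(ε) = {ε}, so it goes in M[<C>, t] for t ∈ {}; since ε ∈ FIRST, also for every t ∈ FOLLOW(<C>) = {$}.

<C> ::= ε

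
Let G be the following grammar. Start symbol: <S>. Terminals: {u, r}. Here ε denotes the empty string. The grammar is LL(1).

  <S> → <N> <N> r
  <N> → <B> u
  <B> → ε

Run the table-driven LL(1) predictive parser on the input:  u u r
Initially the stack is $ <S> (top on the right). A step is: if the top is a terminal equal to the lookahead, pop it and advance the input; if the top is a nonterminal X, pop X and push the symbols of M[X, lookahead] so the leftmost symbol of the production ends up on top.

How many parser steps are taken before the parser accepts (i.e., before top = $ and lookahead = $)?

8

step 1: stack=$ <S>  input=u u r $  — expand <S> → <N> <N> r
step 2: stack=$ r <N> <N>  input=u u r $  — expand <N> → <B> u
step 3: stack=$ r <N> u <B>  input=u u r $  — expand <B> → ε
step 4: stack=$ r <N> u  input=u u r $  — match u
step 5: stack=$ r <N>  input=u r $  — expand <N> → <B> u
step 6: stack=$ r u <B>  input=u r $  — expand <B> → ε
step 7: stack=$ r u  input=u r $  — match u
step 8: stack=$ r  input=r $  — match r
Accept reached after 8 steps.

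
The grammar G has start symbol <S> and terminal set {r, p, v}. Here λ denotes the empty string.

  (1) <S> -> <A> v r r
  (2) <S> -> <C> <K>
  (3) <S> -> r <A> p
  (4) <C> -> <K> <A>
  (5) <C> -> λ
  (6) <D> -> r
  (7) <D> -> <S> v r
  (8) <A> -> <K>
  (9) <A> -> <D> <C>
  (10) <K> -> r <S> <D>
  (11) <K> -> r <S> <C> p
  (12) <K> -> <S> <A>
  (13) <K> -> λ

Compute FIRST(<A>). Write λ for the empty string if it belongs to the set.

{λ, r, v}

FIRST(<S>) = {λ, r, v}  (via <A> v r r, <C> <K>)
FIRST(<D>) = {r, v}  (via <S> v r)
FIRST(<C>) = {λ, r, v}  (via <K> <A>)
FIRST(<A>) = {λ, r, v}  (via <K>, <D> <C>)
FIRST(<K>) = {λ, r, v}  (via <S> <A>)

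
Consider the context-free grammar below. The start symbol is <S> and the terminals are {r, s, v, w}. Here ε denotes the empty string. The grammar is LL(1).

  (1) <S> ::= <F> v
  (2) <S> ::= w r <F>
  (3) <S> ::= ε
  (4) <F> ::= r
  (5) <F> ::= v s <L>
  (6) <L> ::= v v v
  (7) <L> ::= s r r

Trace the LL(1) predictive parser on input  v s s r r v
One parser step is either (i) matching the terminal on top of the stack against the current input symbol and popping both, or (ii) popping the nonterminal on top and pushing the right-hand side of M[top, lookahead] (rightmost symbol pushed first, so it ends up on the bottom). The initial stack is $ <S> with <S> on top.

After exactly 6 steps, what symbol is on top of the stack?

r

     Stack        Input          Action
  1  $ <S>        v s s r r v $  expand <S> ::= <F> v
  2  $ v <F>      v s s r r v $  expand <F> ::= v s <L>
  3  $ v <L> s v  v s s r r v $  match v
  4  $ v <L> s    s s r r v $    match s
  5  $ v <L>      s r r v $      expand <L> ::= s r r
  6  $ v r r s    s r r v $      match s
Stack after step 6: $ v r r (top = r).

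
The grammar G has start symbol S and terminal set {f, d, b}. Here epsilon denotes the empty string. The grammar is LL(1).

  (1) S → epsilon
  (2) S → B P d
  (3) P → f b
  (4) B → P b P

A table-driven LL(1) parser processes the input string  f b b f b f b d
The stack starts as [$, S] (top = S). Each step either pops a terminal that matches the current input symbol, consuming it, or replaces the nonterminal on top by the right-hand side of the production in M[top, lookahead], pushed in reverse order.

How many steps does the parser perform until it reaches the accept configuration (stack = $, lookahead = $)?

step 1: stack=$ S  input=f b b f b f b d $  — expand S → B P d
step 2: stack=$ d P B  input=f b b f b f b d $  — expand B → P b P
step 3: stack=$ d P P b P  input=f b b f b f b d $  — expand P → f b
step 4: stack=$ d P P b b f  input=f b b f b f b d $  — match f
step 5: stack=$ d P P b b  input=b b f b f b d $  — match b
step 6: stack=$ d P P b  input=b f b f b d $  — match b
step 7: stack=$ d P P  input=f b f b d $  — expand P → f b
step 8: stack=$ d P b f  input=f b f b d $  — match f
step 9: stack=$ d P b  input=b f b d $  — match b
step 10: stack=$ d P  input=f b d $  — expand P → f b
step 11: stack=$ d b f  input=f b d $  — match f
step 12: stack=$ d b  input=b d $  — match b
step 13: stack=$ d  input=d $  — match d
Accept reached after 13 steps.

13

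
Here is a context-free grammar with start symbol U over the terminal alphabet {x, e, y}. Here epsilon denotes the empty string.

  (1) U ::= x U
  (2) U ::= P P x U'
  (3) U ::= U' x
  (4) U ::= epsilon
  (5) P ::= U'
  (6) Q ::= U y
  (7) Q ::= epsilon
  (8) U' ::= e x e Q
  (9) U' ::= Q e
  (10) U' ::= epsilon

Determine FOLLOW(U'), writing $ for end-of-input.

{$, e, x, y}

FIRST(U) = {epsilon, e, x, y}  (via P P x U', U' x)
FIRST(Q) = {epsilon, e, x, y}  (via U y)
FIRST(U') = {epsilon, e, x, y}  (via Q e)
FIRST(P) = {epsilon, e, x, y}  (via U')
FOLLOW(U) includes $ since U is the start symbol.
FOLLOW(U): in U::=x U, the suffix after U is empty (adds nothing new); in Q::=U y, U is followed by y with FIRST {y}. Thus FOLLOW(U) = {$, y}.
FOLLOW(P): in U::=P P x U' (occurrence 1), P is followed by P x U' with FIRST {e, x, y}; in U::=P P x U' (occurrence 2), P is followed by x U' with FIRST {x}. Thus FOLLOW(P) = {e, x, y}.
FOLLOW(U'): in U::=P P x U', the suffix after U' is empty, so FOLLOW(U') ⊇ FOLLOW(U) = {$, y}; in U::=U' x, U' is followed by x with FIRST {x}; in P::=U', the suffix after U' is empty, so FOLLOW(U') ⊇ FOLLOW(P) = {e, x, y}. Thus FOLLOW(U') = {$, e, x, y}.
FOLLOW(Q): in U'::=e x e Q, the suffix after Q is empty, so FOLLOW(Q) ⊇ FOLLOW(U') = {$, e, x, y}; in U'::=Q e, Q is followed by e with FIRST {e}. Thus FOLLOW(Q) = {$, e, x, y}.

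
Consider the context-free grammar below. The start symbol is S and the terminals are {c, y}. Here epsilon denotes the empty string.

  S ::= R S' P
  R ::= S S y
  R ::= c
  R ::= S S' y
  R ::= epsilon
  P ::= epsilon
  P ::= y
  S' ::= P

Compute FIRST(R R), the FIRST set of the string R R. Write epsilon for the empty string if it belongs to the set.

{epsilon, c, y}

FIRST(P) = {epsilon, y}
FIRST(S') = {epsilon, y}  (via P)
FIRST(S) = {epsilon, c, y}  (via R S' P)
FIRST(R) = {epsilon, c, y}  (via S S y, S S' y)
FIRST(R R): take FIRST of each symbol in turn, carrying on past any symbol whose FIRST contains epsilon; result {epsilon, c, y}.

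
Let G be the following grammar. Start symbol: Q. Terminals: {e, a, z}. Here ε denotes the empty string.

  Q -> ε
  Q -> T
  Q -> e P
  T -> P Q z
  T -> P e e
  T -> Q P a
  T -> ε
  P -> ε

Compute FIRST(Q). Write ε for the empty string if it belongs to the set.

{ε, a, e, z}

FIRST(P): from P->ε we get {ε}. So FIRST(P) = {ε}.
FIRST(Q): from Q->ε we get {ε}; from Q->T we get {ε, a, e, z}; from Q->e P we get {e}. So FIRST(Q) = {ε, a, e, z}.
FIRST(T): from T->P Q z we get {a, e, z}; from T->P e e we get {e}; from T->Q P a we get {a, e, z}; from T->ε we get {ε}. So FIRST(T) = {ε, a, e, z}.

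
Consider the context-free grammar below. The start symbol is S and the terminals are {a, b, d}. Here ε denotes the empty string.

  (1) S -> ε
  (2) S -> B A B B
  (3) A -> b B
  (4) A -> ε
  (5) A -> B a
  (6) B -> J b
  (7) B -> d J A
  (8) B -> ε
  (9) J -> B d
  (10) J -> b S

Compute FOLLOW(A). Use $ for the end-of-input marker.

{$, a, b, d}

FIRST(S) = {ε, a, b, d}  (via B A B B)
FIRST(A) = {ε, a, b, d}  (via B a)
FIRST(B) = {ε, b, d}  (via J b)
FIRST(J) = {b, d}  (via B d)
FOLLOW(S) includes $ since S is the start symbol.
FOLLOW(S): in J->b S, the suffix after S is empty, so FOLLOW(S) ⊇ FOLLOW(J) = {$, a, b, d}. Thus FOLLOW(S) = {$, a, b, d}.
FOLLOW(A): in S->B A B B, A is followed by B B with FIRST {ε, b, d}; in S->B A B B, the suffix after A is nullable, so FOLLOW(A) ⊇ FOLLOW(S) = {$, a, b, d}; in B->d J A, the suffix after A is empty, so FOLLOW(A) ⊇ FOLLOW(B) = {$, a, b, d}. Thus FOLLOW(A) = {$, a, b, d}.
FOLLOW(B): in S->B A B B (occurrence 1), B is followed by A B B with FIRST {ε, a, b, d}; in S->B A B B (occurrence 1), the suffix after B is nullable, so FOLLOW(B) ⊇ FOLLOW(S) = {$, a, b, d}; in S->B A B B (occurrence 2), B is followed by B with FIRST {ε, b, d}; in S->B A B B (occurrence 2), the suffix after B is nullable, so FOLLOW(B) ⊇ FOLLOW(S) = {$, a, b, d}; in S->B A B B (occurrence 3), the suffix after B is empty, so FOLLOW(B) ⊇ FOLLOW(S) = {$, a, b, d}; in A->b B, the suffix after B is empty, so FOLLOW(B) ⊇ FOLLOW(A) = {$, a, b, d}; in A->B a, B is followed by a with FIRST {a}; in J->B d, B is followed by d with FIRST {d}. Thus FOLLOW(B) = {$, a, b, d}.
FOLLOW(J): in B->J b, J is followed by b with FIRST {b}; in B->d J A, J is followed by A with FIRST {ε, a, b, d}; in B->d J A, the suffix after J is nullable, so FOLLOW(J) ⊇ FOLLOW(B) = {$, a, b, d}. Thus FOLLOW(J) = {$, a, b, d}.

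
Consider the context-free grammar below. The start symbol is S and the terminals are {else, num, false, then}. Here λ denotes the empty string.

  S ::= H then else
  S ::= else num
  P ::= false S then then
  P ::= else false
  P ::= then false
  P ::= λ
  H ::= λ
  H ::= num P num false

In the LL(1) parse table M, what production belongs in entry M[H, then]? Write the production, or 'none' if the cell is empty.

FIRST(P): from P::=false S then then we get {false}; from P::=else false we get {else}; from P::=then false we get {then}; from P::=λ we get {λ}. So FIRST(P) = {λ, else, false, then}.
FIRST(H): from H::=λ we get {λ}; from H::=num P num false we get {num}. So FIRST(H) = {λ, num}.
FIRST(S): from S::=H then else we get {num, then}; from S::=else num we get {else}. So FIRST(S) = {else, num, then}.
FOLLOW(S) includes $ since S is the start symbol.
FOLLOW(H): in S::=H then else, H is followed by then else with FIRST {then}. Thus FOLLOW(H) = {then}.
For H ::= λ: FIRST(λ) = {λ}, so it goes in M[H, t] for t ∈ {}; since λ ∈ FIRST, also for every t ∈ FOLLOW(H) = {then}.
For H ::= num P num false: FIRST(num P num false) = {num}, so it goes in M[H, t] for t ∈ {num}.

H ::= λ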